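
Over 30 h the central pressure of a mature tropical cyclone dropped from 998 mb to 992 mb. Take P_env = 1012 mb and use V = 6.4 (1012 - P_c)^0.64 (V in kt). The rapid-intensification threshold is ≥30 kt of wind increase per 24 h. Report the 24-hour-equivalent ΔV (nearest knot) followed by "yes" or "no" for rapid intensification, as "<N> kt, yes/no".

7 kt, no

V₁: ΔP = 14, V ≈ 6.4 × 14^0.64 ≈ 34.65 kt.
V₂: ΔP = 20, V ≈ 6.4 × 20^0.64 ≈ 43.54 kt.
ΔV over 30 h = 8.89 kt → 24 h equivalent = 8.89 × 24/30 ≈ 7.11 kt.
7 kt < 30 kt ⇒ not rapid intensification.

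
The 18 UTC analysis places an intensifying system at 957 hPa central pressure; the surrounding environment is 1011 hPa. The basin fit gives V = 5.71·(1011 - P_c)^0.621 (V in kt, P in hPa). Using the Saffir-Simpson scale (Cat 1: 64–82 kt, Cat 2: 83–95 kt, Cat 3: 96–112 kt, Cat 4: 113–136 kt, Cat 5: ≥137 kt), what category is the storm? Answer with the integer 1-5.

ΔP = 1011 − 957 = 54 hPa.
V ≈ 5.71 × 54^0.621 = 5.71 × 11.91 ≈ 68 kt.
68 kt falls in the Category 1 band.

1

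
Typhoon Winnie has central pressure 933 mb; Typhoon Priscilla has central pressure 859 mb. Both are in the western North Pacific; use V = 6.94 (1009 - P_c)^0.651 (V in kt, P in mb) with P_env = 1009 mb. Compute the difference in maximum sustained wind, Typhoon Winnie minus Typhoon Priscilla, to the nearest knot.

-65 kt

Typhoon Winnie: ΔP = 76; V ≈ 6.94 × 76^0.651 ≈ 116.35 kt.
Typhoon Priscilla: ΔP = 150; V ≈ 6.94 × 150^0.651 ≈ 181.13 kt.
Difference ≈ 116.35 − 181.13 = -64.78 → -65 kt.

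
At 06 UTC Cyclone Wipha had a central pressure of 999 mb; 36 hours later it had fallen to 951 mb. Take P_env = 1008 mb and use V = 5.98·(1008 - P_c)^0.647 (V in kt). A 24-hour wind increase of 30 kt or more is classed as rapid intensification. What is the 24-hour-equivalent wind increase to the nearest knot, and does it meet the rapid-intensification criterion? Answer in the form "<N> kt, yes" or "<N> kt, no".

V₁: ΔP = 9, V ≈ 5.98 × 9^0.647 ≈ 24.78 kt.
V₂: ΔP = 57, V ≈ 5.98 × 57^0.647 ≈ 81.80 kt.
ΔV over 36 h = 57.02 kt → 24 h equivalent = 57.02 × 24/36 ≈ 38.01 kt.
38 kt ≥ 30 kt ⇒ rapid intensification.

38 kt, yes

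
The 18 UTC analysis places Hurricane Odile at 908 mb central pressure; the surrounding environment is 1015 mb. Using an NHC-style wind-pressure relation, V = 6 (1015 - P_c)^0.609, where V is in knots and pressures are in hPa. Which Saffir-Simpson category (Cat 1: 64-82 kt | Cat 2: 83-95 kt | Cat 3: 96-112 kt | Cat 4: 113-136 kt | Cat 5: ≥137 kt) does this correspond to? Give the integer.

ΔP = 1015 − 908 = 107 mb.
V ≈ 6 × 107^0.609 = 6 × 17.21 ≈ 103 kt.
103 kt falls in the Category 3 band.

3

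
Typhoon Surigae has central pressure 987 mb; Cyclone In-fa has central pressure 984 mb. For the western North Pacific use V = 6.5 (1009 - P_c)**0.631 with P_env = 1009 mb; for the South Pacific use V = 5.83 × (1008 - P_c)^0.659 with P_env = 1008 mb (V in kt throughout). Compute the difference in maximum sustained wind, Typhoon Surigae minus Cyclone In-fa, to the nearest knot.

Typhoon Surigae: ΔP = 22; V ≈ 6.5 × 22^0.631 ≈ 45.71 kt.
Cyclone In-fa: ΔP = 24; V ≈ 5.83 × 24^0.659 ≈ 47.34 kt.
Difference ≈ 45.71 − 47.34 = -1.63 → -2 kt.

-2 kt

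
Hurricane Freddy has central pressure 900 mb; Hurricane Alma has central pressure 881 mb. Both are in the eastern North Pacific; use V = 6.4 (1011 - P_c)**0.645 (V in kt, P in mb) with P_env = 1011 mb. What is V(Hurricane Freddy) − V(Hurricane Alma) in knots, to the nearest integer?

Hurricane Freddy: ΔP = 111; V ≈ 6.4 × 111^0.645 ≈ 133.48 kt.
Hurricane Alma: ΔP = 130; V ≈ 6.4 × 130^0.645 ≈ 147.80 kt.
Difference ≈ 133.48 − 147.80 = -14.32 → -14 kt.

-14 kt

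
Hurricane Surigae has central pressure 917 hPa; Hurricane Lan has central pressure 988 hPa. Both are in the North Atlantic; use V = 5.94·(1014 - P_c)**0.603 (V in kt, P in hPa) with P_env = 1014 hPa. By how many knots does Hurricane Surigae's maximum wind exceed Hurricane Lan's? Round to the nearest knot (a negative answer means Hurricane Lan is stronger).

Hurricane Surigae: ΔP = 97; V ≈ 5.94 × 97^0.603 ≈ 93.72 kt.
Hurricane Lan: ΔP = 26; V ≈ 5.94 × 26^0.603 ≈ 42.37 kt.
Difference ≈ 93.72 − 42.37 = 51.35 → 51 kt.

51 kt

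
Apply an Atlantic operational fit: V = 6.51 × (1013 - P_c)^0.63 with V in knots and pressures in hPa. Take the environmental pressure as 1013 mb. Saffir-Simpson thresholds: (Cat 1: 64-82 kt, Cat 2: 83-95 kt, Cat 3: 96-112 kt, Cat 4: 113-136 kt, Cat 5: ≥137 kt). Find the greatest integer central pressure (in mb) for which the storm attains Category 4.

920 mb

Category 4 begins at V = 113 kt.
Required ΔP = (113/6.51)^(1/0.63) = 17.358^1.587 ≈ 92.78 mb.
P_c ≤ 1013 − 92.78 = 920.22, so the highest integer P_c is 920 mb.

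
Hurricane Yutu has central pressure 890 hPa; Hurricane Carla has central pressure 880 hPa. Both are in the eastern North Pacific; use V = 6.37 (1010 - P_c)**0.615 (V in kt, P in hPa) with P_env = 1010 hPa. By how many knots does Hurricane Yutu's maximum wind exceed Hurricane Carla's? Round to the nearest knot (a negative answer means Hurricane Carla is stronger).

-6 kt

Hurricane Yutu: ΔP = 120; V ≈ 6.37 × 120^0.615 ≈ 121.01 kt.
Hurricane Carla: ΔP = 130; V ≈ 6.37 × 130^0.615 ≈ 127.12 kt.
Difference ≈ 121.01 − 127.12 = -6.11 → -6 kt.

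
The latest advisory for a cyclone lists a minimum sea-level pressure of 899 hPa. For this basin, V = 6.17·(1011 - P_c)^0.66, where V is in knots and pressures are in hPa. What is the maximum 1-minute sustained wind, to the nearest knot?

ΔP = 1011 − 899 = 112 hPa.
112^0.66 ≈ 22.516.
V ≈ 6.17 × 22.516 ≈ 138.9 kt.

139 kt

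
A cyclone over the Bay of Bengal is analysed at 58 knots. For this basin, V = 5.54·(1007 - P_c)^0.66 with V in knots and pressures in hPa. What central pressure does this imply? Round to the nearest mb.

972 mb

ΔP = (V / 5.54)^(1/0.66) = (58/5.54)^1.515.
58/5.54 = 10.469; 10.469^1.515 ≈ 35.10 mb.
P_c = 1007 − 35.10 = 971.90 ≈ 972 mb.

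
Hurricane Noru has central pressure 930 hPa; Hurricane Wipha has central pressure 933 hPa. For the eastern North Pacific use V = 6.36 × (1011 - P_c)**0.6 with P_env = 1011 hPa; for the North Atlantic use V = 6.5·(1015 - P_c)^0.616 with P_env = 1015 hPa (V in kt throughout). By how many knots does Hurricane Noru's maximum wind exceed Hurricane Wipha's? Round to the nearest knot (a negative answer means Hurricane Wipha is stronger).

Hurricane Noru: ΔP = 81; V ≈ 6.36 × 81^0.6 ≈ 88.83 kt.
Hurricane Wipha: ΔP = 82; V ≈ 6.5 × 82^0.616 ≈ 98.13 kt.
Difference ≈ 88.83 − 98.13 = -9.30 → -9 kt.

-9 kt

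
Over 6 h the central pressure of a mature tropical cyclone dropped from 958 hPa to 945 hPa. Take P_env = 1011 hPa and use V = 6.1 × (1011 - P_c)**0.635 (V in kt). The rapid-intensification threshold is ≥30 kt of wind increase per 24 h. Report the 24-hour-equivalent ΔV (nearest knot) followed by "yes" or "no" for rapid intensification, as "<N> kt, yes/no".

V₁: ΔP = 53, V ≈ 6.1 × 53^0.635 ≈ 75.90 kt.
V₂: ΔP = 66, V ≈ 6.1 × 66^0.635 ≈ 87.24 kt.
ΔV over 6 h = 11.34 kt → 24 h equivalent = 11.34 × 24/6 ≈ 45.36 kt.
45 kt ≥ 30 kt ⇒ rapid intensification.

45 kt, yes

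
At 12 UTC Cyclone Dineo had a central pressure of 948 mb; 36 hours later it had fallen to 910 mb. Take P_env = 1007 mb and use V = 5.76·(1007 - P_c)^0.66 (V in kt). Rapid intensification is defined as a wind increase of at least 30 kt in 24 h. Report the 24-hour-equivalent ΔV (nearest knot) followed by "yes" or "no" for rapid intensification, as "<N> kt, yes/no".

V₁: ΔP = 59, V ≈ 5.76 × 59^0.66 ≈ 84.95 kt.
V₂: ΔP = 97, V ≈ 5.76 × 97^0.66 ≈ 117.95 kt.
ΔV over 36 h = 33.00 kt → 24 h equivalent = 33.00 × 24/36 ≈ 22.00 kt.
22 kt < 30 kt ⇒ not rapid intensification.

22 kt, no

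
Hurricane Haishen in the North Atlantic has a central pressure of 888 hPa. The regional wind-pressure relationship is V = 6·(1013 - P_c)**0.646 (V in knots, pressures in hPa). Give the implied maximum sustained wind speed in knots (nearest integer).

ΔP = 1013 − 888 = 125 hPa.
125^0.646 ≈ 22.626.
V ≈ 6 × 22.626 ≈ 135.8 kt.

136 kt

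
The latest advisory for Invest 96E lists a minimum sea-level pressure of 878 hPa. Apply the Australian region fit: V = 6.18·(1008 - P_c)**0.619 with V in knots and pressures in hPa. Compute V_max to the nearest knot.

126 kt

ΔP = 1008 − 878 = 130 hPa.
130^0.619 ≈ 20.348.
V ≈ 6.18 × 20.348 ≈ 125.8 kt.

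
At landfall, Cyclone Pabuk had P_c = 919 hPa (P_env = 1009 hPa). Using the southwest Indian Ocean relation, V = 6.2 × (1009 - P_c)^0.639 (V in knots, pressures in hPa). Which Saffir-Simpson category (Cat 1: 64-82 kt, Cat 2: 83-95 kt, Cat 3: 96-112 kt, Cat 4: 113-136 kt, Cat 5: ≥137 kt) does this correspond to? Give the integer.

3

ΔP = 1009 − 919 = 90 hPa.
V ≈ 6.2 × 90^0.639 = 6.2 × 17.73 ≈ 110 kt.
110 kt falls in the Category 3 band.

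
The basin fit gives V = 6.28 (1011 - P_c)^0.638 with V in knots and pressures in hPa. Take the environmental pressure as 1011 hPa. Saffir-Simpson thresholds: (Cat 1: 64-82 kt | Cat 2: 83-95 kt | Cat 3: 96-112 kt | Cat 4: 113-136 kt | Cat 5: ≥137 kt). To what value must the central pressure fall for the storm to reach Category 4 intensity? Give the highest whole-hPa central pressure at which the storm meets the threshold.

Category 4 begins at V = 113 kt.
Required ΔP = (113/6.28)^(1/0.638) = 17.994^1.567 ≈ 92.74 hPa.
P_c ≤ 1011 − 92.74 = 918.26, so the highest integer P_c is 918 hPa.

918 hPa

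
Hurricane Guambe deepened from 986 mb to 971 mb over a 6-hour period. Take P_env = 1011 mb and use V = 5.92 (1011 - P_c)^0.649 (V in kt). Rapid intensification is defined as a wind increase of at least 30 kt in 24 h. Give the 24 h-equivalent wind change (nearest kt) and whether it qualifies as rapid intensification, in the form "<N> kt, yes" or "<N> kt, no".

68 kt, yes

V₁: ΔP = 25, V ≈ 5.92 × 25^0.649 ≈ 47.82 kt.
V₂: ΔP = 40, V ≈ 5.92 × 40^0.649 ≈ 64.87 kt.
ΔV over 6 h = 17.05 kt → 24 h equivalent = 17.05 × 24/6 ≈ 68.20 kt.
68 kt ≥ 30 kt ⇒ rapid intensification.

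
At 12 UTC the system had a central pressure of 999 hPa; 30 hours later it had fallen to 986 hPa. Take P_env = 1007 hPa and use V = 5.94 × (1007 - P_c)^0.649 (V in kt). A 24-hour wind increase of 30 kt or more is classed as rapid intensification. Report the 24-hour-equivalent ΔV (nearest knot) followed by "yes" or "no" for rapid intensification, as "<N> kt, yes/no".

16 kt, no

V₁: ΔP = 8, V ≈ 5.94 × 8^0.649 ≈ 22.90 kt.
V₂: ΔP = 21, V ≈ 5.94 × 21^0.649 ≈ 42.85 kt.
ΔV over 30 h = 19.95 kt → 24 h equivalent = 19.95 × 24/30 ≈ 15.96 kt.
16 kt < 30 kt ⇒ not rapid intensification.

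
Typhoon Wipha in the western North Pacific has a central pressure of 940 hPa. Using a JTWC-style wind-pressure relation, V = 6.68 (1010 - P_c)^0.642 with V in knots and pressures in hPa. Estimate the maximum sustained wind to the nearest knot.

102 kt

ΔP = 1010 − 940 = 70 hPa.
70^0.642 ≈ 15.295.
V ≈ 6.68 × 15.295 ≈ 102.2 kt.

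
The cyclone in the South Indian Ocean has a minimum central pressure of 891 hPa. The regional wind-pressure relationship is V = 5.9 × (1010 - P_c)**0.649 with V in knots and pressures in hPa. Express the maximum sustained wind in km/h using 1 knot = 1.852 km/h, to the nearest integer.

ΔP = 1010 − 891 = 119 hPa.
V ≈ 5.9 × 119^0.649 = 5.9 × 22.235 ≈ 131.184 kt.
131.184 × 1.852 ≈ 242.95 km/h → 243 km/h.

243 km/h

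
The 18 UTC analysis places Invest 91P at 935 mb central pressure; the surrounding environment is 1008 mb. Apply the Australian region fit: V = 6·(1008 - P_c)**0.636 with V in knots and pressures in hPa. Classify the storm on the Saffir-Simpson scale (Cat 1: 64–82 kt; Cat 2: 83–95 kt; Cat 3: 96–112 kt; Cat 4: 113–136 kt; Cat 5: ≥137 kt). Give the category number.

ΔP = 1008 − 935 = 73 mb.
V ≈ 6 × 73^0.636 = 6 × 15.31 ≈ 92 kt.
92 kt falls in the Category 2 band.

2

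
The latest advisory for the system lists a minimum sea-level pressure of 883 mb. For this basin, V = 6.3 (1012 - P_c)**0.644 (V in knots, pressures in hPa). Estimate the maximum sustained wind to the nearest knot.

144 kt

ΔP = 1012 − 883 = 129 mb.
129^0.644 ≈ 22.868.
V ≈ 6.3 × 22.868 ≈ 144.1 kt.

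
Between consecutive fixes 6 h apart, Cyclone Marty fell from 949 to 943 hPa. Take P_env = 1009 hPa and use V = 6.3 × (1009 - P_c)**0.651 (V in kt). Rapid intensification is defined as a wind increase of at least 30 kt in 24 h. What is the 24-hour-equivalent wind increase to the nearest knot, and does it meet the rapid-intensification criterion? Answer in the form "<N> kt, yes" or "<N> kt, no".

V₁: ΔP = 60, V ≈ 6.3 × 60^0.651 ≈ 90.56 kt.
V₂: ΔP = 66, V ≈ 6.3 × 66^0.651 ≈ 96.35 kt.
ΔV over 6 h = 5.79 kt → 24 h equivalent = 5.79 × 24/6 ≈ 23.16 kt.
23 kt < 30 kt ⇒ not rapid intensification.

23 kt, no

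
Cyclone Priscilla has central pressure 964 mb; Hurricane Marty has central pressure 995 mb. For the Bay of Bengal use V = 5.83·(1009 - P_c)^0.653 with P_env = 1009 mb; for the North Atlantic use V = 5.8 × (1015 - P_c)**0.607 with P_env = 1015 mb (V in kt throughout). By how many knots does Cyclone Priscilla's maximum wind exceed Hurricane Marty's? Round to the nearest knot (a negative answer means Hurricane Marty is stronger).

34 kt

Cyclone Priscilla: ΔP = 45; V ≈ 5.83 × 45^0.653 ≈ 70.02 kt.
Hurricane Marty: ΔP = 20; V ≈ 5.8 × 20^0.607 ≈ 35.74 kt.
Difference ≈ 70.02 − 35.74 = 34.28 → 34 kt.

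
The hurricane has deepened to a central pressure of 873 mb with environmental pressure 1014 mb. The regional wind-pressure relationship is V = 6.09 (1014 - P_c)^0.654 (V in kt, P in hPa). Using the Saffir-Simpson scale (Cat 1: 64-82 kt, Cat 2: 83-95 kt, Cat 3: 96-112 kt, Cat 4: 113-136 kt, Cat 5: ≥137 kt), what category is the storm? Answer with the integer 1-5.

5

ΔP = 1014 − 873 = 141 mb.
V ≈ 6.09 × 141^0.654 = 6.09 × 25.44 ≈ 155 kt.
155 kt falls in the Category 5 band.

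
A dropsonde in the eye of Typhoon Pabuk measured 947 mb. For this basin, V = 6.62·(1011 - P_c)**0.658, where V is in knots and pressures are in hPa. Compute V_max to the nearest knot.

ΔP = 1011 − 947 = 64 mb.
64^0.658 ≈ 15.434.
V ≈ 6.62 × 15.434 ≈ 102.2 kt.

102 kt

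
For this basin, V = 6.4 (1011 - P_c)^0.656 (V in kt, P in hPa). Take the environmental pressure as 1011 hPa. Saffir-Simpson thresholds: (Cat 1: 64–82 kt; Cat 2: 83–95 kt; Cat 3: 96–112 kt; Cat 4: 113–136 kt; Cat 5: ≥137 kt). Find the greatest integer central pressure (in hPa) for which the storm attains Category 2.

961 hPa

Category 2 begins at V = 83 kt.
Required ΔP = (83/6.4)^(1/0.656) = 12.969^1.524 ≈ 49.72 hPa.
P_c ≤ 1011 − 49.72 = 961.28, so the highest integer P_c is 961 hPa.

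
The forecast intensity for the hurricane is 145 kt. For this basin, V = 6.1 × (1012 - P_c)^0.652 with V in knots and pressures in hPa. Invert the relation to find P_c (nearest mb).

883 mb

ΔP = (V / 6.1)^(1/0.652) = (145/6.1)^1.534.
145/6.1 = 23.770; 23.770^1.534 ≈ 128.97 mb.
P_c = 1012 − 128.97 = 883.03 ≈ 883 mb.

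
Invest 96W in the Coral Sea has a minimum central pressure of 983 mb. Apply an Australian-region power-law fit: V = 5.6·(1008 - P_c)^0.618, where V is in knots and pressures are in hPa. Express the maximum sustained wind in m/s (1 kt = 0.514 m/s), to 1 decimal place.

21.0 m/s

ΔP = 1008 − 983 = 25 mb.
V ≈ 5.6 × 25^0.618 = 5.6 × 7.310 ≈ 40.937 kt.
40.937 × 0.514 ≈ 21.04 m/s → 21.0 m/s.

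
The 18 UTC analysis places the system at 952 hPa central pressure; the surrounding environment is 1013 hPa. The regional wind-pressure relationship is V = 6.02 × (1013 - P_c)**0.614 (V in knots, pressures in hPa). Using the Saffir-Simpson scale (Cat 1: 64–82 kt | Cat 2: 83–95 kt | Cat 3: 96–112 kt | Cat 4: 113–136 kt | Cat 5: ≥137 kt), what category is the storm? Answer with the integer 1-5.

ΔP = 1013 − 952 = 61 hPa.
V ≈ 6.02 × 61^0.614 = 6.02 × 12.48 ≈ 75 kt.
75 kt falls in the Category 1 band.

1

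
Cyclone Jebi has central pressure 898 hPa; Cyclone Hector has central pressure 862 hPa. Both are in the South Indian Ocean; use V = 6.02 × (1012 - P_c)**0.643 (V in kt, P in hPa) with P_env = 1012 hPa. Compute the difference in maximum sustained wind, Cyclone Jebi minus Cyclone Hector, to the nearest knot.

Cyclone Jebi: ΔP = 114; V ≈ 6.02 × 114^0.643 ≈ 126.53 kt.
Cyclone Hector: ΔP = 150; V ≈ 6.02 × 150^0.643 ≈ 150.95 kt.
Difference ≈ 126.53 − 150.95 = -24.42 → -24 kt.

-24 kt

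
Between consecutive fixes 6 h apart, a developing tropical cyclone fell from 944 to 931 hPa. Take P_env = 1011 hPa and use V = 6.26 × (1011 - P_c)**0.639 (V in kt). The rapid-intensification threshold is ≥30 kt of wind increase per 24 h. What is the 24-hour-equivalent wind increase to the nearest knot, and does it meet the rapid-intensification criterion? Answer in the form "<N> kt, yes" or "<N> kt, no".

V₁: ΔP = 67, V ≈ 6.26 × 67^0.639 ≈ 91.93 kt.
V₂: ΔP = 80, V ≈ 6.26 × 80^0.639 ≈ 102.96 kt.
ΔV over 6 h = 11.03 kt → 24 h equivalent = 11.03 × 24/6 ≈ 44.12 kt.
44 kt ≥ 30 kt ⇒ rapid intensification.

44 kt, yes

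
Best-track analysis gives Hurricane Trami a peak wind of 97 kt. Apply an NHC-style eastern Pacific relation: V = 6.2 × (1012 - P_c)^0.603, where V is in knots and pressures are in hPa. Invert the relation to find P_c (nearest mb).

916 mb

ΔP = (V / 6.2)^(1/0.603) = (97/6.2)^1.658.
97/6.2 = 15.645; 15.645^1.658 ≈ 95.66 mb.
P_c = 1012 − 95.66 = 916.34 ≈ 916 mb.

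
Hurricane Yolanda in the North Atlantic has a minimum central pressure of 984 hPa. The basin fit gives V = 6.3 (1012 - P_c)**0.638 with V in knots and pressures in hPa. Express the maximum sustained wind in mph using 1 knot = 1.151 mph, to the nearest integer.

ΔP = 1012 − 984 = 28 hPa.
V ≈ 6.3 × 28^0.638 = 6.3 × 8.381 ≈ 52.799 kt.
52.799 × 1.151 ≈ 60.77 mph → 61 mph.

61 mph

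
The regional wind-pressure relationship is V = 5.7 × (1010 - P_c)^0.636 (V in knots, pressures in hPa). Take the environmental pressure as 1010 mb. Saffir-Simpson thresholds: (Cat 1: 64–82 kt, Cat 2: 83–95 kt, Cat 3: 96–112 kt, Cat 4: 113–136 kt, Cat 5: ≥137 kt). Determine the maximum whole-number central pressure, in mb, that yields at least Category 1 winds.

Category 1 begins at V = 64 kt.
Required ΔP = (64/5.7)^(1/0.636) = 11.228^1.572 ≈ 44.81 mb.
P_c ≤ 1010 − 44.81 = 965.19, so the highest integer P_c is 965 mb.

965 mb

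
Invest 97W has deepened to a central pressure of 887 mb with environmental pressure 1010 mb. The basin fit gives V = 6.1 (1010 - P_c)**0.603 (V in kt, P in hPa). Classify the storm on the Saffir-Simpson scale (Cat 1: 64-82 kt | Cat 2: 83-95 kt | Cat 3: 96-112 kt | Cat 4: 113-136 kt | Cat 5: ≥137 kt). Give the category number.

3

ΔP = 1010 − 887 = 123 mb.
V ≈ 6.1 × 123^0.603 = 6.1 × 18.21 ≈ 111 kt.
111 kt falls in the Category 3 band.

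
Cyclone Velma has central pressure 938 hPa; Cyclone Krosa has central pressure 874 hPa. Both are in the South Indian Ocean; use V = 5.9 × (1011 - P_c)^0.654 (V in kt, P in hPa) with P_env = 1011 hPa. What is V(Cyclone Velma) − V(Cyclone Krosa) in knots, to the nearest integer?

-50 kt

Cyclone Velma: ΔP = 73; V ≈ 5.9 × 73^0.654 ≈ 97.60 kt.
Cyclone Krosa: ΔP = 137; V ≈ 5.9 × 137^0.654 ≈ 147.32 kt.
Difference ≈ 97.60 − 147.32 = -49.72 → -50 kt.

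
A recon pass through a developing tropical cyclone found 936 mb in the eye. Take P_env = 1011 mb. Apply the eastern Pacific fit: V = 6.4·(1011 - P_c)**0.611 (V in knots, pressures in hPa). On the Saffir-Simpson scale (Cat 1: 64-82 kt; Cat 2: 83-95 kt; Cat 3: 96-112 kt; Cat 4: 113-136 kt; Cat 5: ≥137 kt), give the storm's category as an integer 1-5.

ΔP = 1011 − 936 = 75 mb.
V ≈ 6.4 × 75^0.611 = 6.4 × 13.98 ≈ 90 kt.
90 kt falls in the Category 2 band.

2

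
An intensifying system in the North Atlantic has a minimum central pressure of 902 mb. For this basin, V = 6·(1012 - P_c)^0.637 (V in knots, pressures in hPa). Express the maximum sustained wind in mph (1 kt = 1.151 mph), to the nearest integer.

138 mph

ΔP = 1012 − 902 = 110 mb.
V ≈ 6 × 110^0.637 = 6 × 19.969 ≈ 119.817 kt.
119.817 × 1.151 ≈ 137.91 mph → 138 mph.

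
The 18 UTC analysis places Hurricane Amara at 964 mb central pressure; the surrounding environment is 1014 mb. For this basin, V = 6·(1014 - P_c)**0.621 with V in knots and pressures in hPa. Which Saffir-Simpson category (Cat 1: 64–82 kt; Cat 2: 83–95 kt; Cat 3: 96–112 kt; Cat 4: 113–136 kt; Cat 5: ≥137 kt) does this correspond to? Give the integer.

ΔP = 1014 − 964 = 50 mb.
V ≈ 6 × 50^0.621 = 6 × 11.35 ≈ 68 kt.
68 kt falls in the Category 1 band.

1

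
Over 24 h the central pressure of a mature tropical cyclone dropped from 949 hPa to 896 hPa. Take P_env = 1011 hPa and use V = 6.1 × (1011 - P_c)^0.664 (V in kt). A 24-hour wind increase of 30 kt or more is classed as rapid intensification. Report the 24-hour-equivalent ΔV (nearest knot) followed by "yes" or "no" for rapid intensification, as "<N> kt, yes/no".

V₁: ΔP = 62, V ≈ 6.1 × 62^0.664 ≈ 94.51 kt.
V₂: ΔP = 115, V ≈ 6.1 × 115^0.664 ≈ 142.44 kt.
ΔV over 24 h = 47.93 kt → 24 h equivalent = 47.93 × 24/24 ≈ 47.93 kt.
48 kt ≥ 30 kt ⇒ rapid intensification.

48 kt, yes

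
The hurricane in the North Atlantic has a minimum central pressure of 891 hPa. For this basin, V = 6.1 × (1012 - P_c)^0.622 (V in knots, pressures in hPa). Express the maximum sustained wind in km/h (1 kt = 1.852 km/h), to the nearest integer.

223 km/h

ΔP = 1012 − 891 = 121 hPa.
V ≈ 6.1 × 121^0.622 = 6.1 × 19.747 ≈ 120.454 kt.
120.454 × 1.852 ≈ 223.08 km/h → 223 km/h.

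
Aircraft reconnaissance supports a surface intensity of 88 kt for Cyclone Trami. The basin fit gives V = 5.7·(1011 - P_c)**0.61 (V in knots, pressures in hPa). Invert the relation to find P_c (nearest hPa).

922 hPa

ΔP = (V / 5.7)^(1/0.61) = (88/5.7)^1.639.
88/5.7 = 15.439; 15.439^1.639 ≈ 88.83 hPa.
P_c = 1011 − 88.83 = 922.17 ≈ 922 hPa.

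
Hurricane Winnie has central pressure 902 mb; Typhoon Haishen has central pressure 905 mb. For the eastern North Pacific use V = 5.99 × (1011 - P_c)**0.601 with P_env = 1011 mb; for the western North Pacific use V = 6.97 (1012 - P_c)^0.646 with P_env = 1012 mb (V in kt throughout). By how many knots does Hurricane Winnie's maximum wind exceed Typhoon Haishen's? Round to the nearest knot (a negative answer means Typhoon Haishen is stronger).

Hurricane Winnie: ΔP = 109; V ≈ 5.99 × 109^0.601 ≈ 100.44 kt.
Typhoon Haishen: ΔP = 107; V ≈ 6.97 × 107^0.646 ≈ 142.63 kt.
Difference ≈ 100.44 − 142.63 = -42.19 → -42 kt.

-42 kt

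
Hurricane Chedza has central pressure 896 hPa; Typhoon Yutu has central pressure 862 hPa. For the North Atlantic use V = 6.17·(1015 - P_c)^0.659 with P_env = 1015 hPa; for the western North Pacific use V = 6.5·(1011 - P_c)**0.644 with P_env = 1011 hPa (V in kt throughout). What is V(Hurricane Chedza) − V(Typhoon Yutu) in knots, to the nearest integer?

-19 kt

Hurricane Chedza: ΔP = 119; V ≈ 6.17 × 119^0.659 ≈ 143.90 kt.
Typhoon Yutu: ΔP = 149; V ≈ 6.5 × 149^0.644 ≈ 163.10 kt.
Difference ≈ 143.90 − 163.10 = -19.20 → -19 kt.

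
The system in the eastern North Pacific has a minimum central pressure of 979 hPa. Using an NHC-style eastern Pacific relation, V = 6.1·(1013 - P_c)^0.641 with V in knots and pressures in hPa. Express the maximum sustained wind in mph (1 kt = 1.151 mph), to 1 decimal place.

ΔP = 1013 − 979 = 34 hPa.
V ≈ 6.1 × 34^0.641 = 6.1 × 9.587 ≈ 58.480 kt.
58.480 × 1.151 ≈ 67.31 mph → 67.3 mph.

67.3 mph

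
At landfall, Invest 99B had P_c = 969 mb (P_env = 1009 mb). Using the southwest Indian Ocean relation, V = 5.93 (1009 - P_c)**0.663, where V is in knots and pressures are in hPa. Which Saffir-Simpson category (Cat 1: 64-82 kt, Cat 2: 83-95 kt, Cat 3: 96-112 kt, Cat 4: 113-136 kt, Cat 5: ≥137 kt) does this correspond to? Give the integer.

ΔP = 1009 − 969 = 40 mb.
V ≈ 5.93 × 40^0.663 = 5.93 × 11.54 ≈ 68 kt.
68 kt falls in the Category 1 band.

1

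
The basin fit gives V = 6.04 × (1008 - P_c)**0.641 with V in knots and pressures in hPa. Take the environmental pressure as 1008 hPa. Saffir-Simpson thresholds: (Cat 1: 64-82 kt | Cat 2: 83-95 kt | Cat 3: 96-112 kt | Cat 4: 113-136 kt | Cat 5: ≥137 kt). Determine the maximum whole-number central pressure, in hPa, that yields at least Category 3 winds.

Category 3 begins at V = 96 kt.
Required ΔP = (96/6.04)^(1/0.641) = 15.894^1.560 ≈ 74.82 hPa.
P_c ≤ 1008 − 74.82 = 933.18, so the highest integer P_c is 933 hPa.

933 hPa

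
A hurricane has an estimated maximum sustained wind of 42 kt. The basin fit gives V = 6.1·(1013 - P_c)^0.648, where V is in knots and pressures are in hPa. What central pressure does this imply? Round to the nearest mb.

993 mb

ΔP = (V / 6.1)^(1/0.648) = (42/6.1)^1.543.
42/6.1 = 6.885; 6.885^1.543 ≈ 19.64 mb.
P_c = 1013 − 19.64 = 993.36 ≈ 993 mb.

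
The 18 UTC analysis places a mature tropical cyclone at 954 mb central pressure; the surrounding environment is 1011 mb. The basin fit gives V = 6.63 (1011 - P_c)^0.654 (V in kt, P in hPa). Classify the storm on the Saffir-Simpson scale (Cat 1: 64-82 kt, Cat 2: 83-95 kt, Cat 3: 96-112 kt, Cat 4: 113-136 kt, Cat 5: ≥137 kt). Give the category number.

ΔP = 1011 − 954 = 57 mb.
V ≈ 6.63 × 57^0.654 = 6.63 × 14.07 ≈ 93 kt.
93 kt falls in the Category 2 band.

2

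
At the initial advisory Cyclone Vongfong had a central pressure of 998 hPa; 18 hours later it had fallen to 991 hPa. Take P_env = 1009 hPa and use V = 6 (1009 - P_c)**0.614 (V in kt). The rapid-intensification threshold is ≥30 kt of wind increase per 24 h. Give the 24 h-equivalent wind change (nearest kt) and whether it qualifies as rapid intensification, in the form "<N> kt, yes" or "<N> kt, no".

12 kt, no

V₁: ΔP = 11, V ≈ 6 × 11^0.614 ≈ 26.16 kt.
V₂: ΔP = 18, V ≈ 6 × 18^0.614 ≈ 35.39 kt.
ΔV over 18 h = 9.23 kt → 24 h equivalent = 9.23 × 24/18 ≈ 12.31 kt.
12 kt < 30 kt ⇒ not rapid intensification.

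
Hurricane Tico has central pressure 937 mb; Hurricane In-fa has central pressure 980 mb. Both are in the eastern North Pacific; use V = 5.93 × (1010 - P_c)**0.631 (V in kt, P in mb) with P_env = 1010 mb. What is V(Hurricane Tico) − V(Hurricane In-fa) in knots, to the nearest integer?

38 kt

Hurricane Tico: ΔP = 73; V ≈ 5.93 × 73^0.631 ≈ 88.88 kt.
Hurricane In-fa: ΔP = 30; V ≈ 5.93 × 30^0.631 ≈ 50.71 kt.
Difference ≈ 88.88 − 50.71 = 38.17 → 38 kt.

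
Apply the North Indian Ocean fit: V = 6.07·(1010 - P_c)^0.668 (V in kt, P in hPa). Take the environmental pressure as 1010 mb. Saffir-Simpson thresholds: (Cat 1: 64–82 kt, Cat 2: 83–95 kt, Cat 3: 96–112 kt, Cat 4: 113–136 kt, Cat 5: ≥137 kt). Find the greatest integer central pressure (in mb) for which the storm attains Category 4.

Category 4 begins at V = 113 kt.
Required ΔP = (113/6.07)^(1/0.668) = 18.616^1.497 ≈ 79.62 mb.
P_c ≤ 1010 − 79.62 = 930.38, so the highest integer P_c is 930 mb.

930 mb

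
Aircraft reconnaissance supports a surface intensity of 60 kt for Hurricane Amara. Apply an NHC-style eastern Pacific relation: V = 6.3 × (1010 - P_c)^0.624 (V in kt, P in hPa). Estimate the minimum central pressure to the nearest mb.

ΔP = (V / 6.3)^(1/0.624) = (60/6.3)^1.603.
60/6.3 = 9.524; 9.524^1.603 ≈ 37.03 mb.
P_c = 1010 − 37.03 = 972.97 ≈ 973 mb.

973 mb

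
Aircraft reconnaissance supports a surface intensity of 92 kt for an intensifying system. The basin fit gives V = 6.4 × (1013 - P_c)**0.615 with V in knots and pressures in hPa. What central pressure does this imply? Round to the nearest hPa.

ΔP = (V / 6.4)^(1/0.615) = (92/6.4)^1.626.
92/6.4 = 14.375; 14.375^1.626 ≈ 76.26 hPa.
P_c = 1013 − 76.26 = 936.74 ≈ 937 hPa.

937 hPa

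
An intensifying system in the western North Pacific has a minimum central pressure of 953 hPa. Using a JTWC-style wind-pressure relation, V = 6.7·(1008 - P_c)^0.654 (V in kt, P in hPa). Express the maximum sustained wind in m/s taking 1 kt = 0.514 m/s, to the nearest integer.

ΔP = 1008 − 953 = 55 hPa.
V ≈ 6.7 × 55^0.654 = 6.7 × 13.747 ≈ 92.103 kt.
92.103 × 0.514 ≈ 47.34 m/s → 47 m/s.

47 m/s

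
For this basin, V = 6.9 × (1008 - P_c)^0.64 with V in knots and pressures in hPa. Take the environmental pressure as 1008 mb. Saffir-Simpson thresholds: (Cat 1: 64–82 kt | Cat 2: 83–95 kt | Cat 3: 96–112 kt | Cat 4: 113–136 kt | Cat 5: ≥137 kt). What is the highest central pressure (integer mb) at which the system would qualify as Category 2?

Category 2 begins at V = 83 kt.
Required ΔP = (83/6.9)^(1/0.64) = 12.029^1.562 ≈ 48.74 mb.
P_c ≤ 1008 − 48.74 = 959.26, so the highest integer P_c is 959 mb.

959 mb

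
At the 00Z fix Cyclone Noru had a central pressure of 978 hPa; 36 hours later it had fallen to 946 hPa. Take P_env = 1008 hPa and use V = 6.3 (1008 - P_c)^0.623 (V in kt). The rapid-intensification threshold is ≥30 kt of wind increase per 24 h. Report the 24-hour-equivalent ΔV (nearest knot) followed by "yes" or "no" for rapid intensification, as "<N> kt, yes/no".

20 kt, no

V₁: ΔP = 30, V ≈ 6.3 × 30^0.623 ≈ 52.43 kt.
V₂: ΔP = 62, V ≈ 6.3 × 62^0.623 ≈ 82.41 kt.
ΔV over 36 h = 29.98 kt → 24 h equivalent = 29.98 × 24/36 ≈ 19.99 kt.
20 kt < 30 kt ⇒ not rapid intensification.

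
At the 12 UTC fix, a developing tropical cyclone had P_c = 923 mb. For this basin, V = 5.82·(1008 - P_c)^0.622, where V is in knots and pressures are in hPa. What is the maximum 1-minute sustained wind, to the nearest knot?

92 kt

ΔP = 1008 − 923 = 85 mb.
85^0.622 ≈ 15.853.
V ≈ 5.82 × 15.853 ≈ 92.3 kt.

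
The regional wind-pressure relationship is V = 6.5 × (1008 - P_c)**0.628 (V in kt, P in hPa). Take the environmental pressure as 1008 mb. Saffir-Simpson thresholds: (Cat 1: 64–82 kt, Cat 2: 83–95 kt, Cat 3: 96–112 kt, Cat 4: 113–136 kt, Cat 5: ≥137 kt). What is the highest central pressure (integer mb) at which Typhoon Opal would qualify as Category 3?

935 mb

Category 3 begins at V = 96 kt.
Required ΔP = (96/6.5)^(1/0.628) = 14.769^1.592 ≈ 72.78 mb.
P_c ≤ 1008 − 72.78 = 935.22, so the highest integer P_c is 935 mb.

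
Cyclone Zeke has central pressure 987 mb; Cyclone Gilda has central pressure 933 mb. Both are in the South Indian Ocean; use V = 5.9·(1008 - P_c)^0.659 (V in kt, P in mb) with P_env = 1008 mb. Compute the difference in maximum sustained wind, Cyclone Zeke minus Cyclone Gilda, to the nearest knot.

Cyclone Zeke: ΔP = 21; V ≈ 5.9 × 21^0.659 ≈ 43.87 kt.
Cyclone Gilda: ΔP = 75; V ≈ 5.9 × 75^0.659 ≈ 101.51 kt.
Difference ≈ 43.87 − 101.51 = -57.64 → -58 kt.

-58 kt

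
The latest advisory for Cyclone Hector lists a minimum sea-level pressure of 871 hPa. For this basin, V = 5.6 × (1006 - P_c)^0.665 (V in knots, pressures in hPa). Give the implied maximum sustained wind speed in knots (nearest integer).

ΔP = 1006 − 871 = 135 hPa.
135^0.665 ≈ 26.102.
V ≈ 5.6 × 26.102 ≈ 146.2 kt.

146 kt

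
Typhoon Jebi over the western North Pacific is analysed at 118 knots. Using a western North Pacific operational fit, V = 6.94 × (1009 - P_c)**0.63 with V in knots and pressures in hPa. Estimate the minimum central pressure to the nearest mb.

919 mb

ΔP = (V / 6.94)^(1/0.63) = (118/6.94)^1.587.
118/6.94 = 17.003; 17.003^1.587 ≈ 89.79 mb.
P_c = 1009 − 89.79 = 919.21 ≈ 919 mb.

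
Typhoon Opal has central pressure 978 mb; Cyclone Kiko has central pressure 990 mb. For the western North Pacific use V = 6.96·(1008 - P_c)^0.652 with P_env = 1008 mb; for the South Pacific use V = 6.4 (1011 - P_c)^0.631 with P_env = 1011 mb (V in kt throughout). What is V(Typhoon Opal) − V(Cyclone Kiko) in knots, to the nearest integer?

20 kt

Typhoon Opal: ΔP = 30; V ≈ 6.96 × 30^0.652 ≈ 63.93 kt.
Cyclone Kiko: ΔP = 21; V ≈ 6.4 × 21^0.631 ≈ 43.70 kt.
Difference ≈ 63.93 − 43.70 = 20.23 → 20 kt.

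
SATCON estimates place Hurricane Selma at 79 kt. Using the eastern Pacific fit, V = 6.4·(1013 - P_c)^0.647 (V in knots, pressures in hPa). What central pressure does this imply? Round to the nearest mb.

964 mb

ΔP = (V / 6.4)^(1/0.647) = (79/6.4)^1.546.
79/6.4 = 12.344; 12.344^1.546 ≈ 48.63 mb.
P_c = 1013 − 48.63 = 964.37 ≈ 964 mb.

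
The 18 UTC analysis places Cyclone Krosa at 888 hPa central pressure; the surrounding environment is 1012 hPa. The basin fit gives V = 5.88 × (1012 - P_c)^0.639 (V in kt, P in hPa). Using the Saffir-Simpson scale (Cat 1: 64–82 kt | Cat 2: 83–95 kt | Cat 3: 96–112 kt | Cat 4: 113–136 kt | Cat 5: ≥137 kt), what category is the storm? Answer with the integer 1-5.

ΔP = 1012 − 888 = 124 hPa.
V ≈ 5.88 × 124^0.639 = 5.88 × 21.76 ≈ 128 kt.
128 kt falls in the Category 4 band.

4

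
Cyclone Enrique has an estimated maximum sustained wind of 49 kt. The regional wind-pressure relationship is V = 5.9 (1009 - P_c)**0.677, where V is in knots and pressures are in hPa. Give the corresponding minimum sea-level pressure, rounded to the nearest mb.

986 mb

ΔP = (V / 5.9)^(1/0.677) = (49/5.9)^1.477.
49/5.9 = 8.305; 8.305^1.477 ≈ 22.80 mb.
P_c = 1009 − 22.80 = 986.20 ≈ 986 mb.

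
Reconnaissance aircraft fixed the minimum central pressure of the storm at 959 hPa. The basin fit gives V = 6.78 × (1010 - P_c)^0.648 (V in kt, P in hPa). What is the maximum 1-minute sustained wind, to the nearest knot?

87 kt

ΔP = 1010 − 959 = 51 hPa.
51^0.648 ≈ 12.779.
V ≈ 6.78 × 12.779 ≈ 86.6 kt.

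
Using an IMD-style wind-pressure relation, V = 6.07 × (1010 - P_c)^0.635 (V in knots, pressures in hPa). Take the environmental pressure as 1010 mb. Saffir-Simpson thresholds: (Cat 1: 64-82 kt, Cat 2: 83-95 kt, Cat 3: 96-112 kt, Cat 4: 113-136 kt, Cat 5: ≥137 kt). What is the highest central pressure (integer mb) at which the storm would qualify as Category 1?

Category 1 begins at V = 64 kt.
Required ΔP = (64/6.07)^(1/0.635) = 10.544^1.575 ≈ 40.83 mb.
P_c ≤ 1010 − 40.83 = 969.17, so the highest integer P_c is 969 mb.

969 mb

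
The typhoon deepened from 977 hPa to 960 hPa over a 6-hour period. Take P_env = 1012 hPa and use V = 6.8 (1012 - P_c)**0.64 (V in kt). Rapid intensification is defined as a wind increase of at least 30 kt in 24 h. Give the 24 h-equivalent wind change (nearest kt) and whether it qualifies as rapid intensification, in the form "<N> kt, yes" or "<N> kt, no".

V₁: ΔP = 35, V ≈ 6.8 × 35^0.64 ≈ 66.18 kt.
V₂: ΔP = 52, V ≈ 6.8 × 52^0.64 ≈ 85.26 kt.
ΔV over 6 h = 19.08 kt → 24 h equivalent = 19.08 × 24/6 ≈ 76.32 kt.
76 kt ≥ 30 kt ⇒ rapid intensification.

76 kt, yes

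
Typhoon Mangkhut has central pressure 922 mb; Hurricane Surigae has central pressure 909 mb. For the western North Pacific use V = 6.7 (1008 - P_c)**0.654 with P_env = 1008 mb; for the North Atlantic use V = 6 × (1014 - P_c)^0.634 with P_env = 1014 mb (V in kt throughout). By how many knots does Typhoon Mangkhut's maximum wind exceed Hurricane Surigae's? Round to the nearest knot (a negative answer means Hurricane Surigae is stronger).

Typhoon Mangkhut: ΔP = 86; V ≈ 6.7 × 86^0.654 ≈ 123.38 kt.
Hurricane Surigae: ΔP = 105; V ≈ 6 × 105^0.634 ≈ 114.71 kt.
Difference ≈ 123.38 − 114.71 = 8.67 → 9 kt.

9 kt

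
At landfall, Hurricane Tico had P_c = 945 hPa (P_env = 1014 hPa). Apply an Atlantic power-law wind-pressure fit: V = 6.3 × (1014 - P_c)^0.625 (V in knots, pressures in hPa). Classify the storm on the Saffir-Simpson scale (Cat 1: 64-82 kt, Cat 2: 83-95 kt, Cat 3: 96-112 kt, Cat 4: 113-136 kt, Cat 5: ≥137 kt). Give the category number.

ΔP = 1014 − 945 = 69 hPa.
V ≈ 6.3 × 69^0.625 = 6.3 × 14.10 ≈ 89 kt.
89 kt falls in the Category 2 band.

2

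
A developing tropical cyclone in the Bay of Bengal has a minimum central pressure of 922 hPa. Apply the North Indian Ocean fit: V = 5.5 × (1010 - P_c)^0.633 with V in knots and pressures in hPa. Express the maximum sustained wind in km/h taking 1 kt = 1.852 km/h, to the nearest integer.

173 km/h

ΔP = 1010 − 922 = 88 hPa.
V ≈ 5.5 × 88^0.633 = 5.5 × 17.016 ≈ 93.588 kt.
93.588 × 1.852 ≈ 173.32 km/h → 173 km/h.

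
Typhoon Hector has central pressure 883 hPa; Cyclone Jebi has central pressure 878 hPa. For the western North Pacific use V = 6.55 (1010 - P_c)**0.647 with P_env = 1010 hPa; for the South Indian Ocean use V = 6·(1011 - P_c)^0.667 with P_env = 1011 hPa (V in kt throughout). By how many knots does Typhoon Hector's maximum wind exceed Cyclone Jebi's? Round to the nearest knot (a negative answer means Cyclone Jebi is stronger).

Typhoon Hector: ΔP = 127; V ≈ 6.55 × 127^0.647 ≈ 150.45 kt.
Cyclone Jebi: ΔP = 133; V ≈ 6 × 133^0.667 ≈ 156.59 kt.
Difference ≈ 150.45 − 156.59 = -6.14 → -6 kt.

-6 kt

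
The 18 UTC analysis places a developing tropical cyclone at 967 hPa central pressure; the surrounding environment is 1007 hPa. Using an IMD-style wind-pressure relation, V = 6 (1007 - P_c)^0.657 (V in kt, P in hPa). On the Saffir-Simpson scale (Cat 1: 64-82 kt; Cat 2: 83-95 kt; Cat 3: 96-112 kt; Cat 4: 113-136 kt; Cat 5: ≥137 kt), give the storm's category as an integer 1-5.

1

ΔP = 1007 − 967 = 40 hPa.
V ≈ 6 × 40^0.657 = 6 × 11.29 ≈ 68 kt.
68 kt falls in the Category 1 band.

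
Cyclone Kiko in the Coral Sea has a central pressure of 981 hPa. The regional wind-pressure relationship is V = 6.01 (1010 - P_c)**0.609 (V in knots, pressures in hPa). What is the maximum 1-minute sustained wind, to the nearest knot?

47 kt

ΔP = 1010 − 981 = 29 hPa.
29^0.609 ≈ 7.773.
V ≈ 6.01 × 7.773 ≈ 46.7 kt.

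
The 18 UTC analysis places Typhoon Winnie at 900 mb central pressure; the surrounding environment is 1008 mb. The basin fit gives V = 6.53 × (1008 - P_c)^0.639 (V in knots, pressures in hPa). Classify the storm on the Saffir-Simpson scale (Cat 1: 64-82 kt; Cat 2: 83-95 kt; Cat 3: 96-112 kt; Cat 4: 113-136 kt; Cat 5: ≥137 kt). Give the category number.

4

ΔP = 1008 − 900 = 108 mb.
V ≈ 6.53 × 108^0.639 = 6.53 × 19.92 ≈ 130 kt.
130 kt falls in the Category 4 band.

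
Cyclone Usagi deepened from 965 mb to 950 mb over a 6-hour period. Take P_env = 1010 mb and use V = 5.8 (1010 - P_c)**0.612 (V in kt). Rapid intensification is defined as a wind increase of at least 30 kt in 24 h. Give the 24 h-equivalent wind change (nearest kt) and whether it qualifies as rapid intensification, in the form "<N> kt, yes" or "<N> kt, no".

V₁: ΔP = 45, V ≈ 5.8 × 45^0.612 ≈ 59.59 kt.
V₂: ΔP = 60, V ≈ 5.8 × 60^0.612 ≈ 71.07 kt.
ΔV over 6 h = 11.48 kt → 24 h equivalent = 11.48 × 24/6 ≈ 45.92 kt.
46 kt ≥ 30 kt ⇒ rapid intensification.

46 kt, yes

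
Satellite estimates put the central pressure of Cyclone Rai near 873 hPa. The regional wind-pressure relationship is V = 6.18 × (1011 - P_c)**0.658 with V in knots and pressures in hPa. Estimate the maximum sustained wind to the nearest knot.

158 kt

ΔP = 1011 − 873 = 138 hPa.
138^0.658 ≈ 25.588.
V ≈ 6.18 × 25.588 ≈ 158.1 kt.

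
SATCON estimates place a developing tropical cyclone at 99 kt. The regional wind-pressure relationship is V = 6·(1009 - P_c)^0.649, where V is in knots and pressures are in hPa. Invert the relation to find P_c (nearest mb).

ΔP = (V / 6)^(1/0.649) = (99/6)^1.541.
99/6 = 16.500; 16.500^1.541 ≈ 75.15 mb.
P_c = 1009 − 75.15 = 933.85 ≈ 934 mb.

934 mb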